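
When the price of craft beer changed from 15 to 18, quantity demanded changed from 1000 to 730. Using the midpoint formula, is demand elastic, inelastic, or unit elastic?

Arc ε ≈ -1.717.
|ε| = 1.72 > 1.

elastic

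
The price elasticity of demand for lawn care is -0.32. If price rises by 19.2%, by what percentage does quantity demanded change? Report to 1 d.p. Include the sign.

%ΔQ ≈ ε × %ΔP = (-0.32)(19.2%) = -6.14%.

-6.1%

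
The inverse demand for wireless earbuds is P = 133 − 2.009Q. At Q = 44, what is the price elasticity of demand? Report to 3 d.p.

At Q = 44, P = 133 − 2.009(44) = 44.60.
dP/dQ = −2.009, so dQ/dP = 1/(−2.009) = -0.498.
ε = (dQ/dP)(P/Q) = (-0.498)(44.60/44).

-0.505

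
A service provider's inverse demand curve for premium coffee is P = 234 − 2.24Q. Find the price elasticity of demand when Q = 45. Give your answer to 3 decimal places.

-1.321

At Q = 45, P = 234 − 2.24(45) = 133.20.
dP/dQ = −2.24, so dQ/dP = 1/(−2.24) = -0.446.
ε = (dQ/dP)(P/Q) = (-0.446)(133.20/45).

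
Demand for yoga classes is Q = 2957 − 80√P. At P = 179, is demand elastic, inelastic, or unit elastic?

inelastic

Q = 1886.673, dQ/dP = -2.990.
ε = (dQ/dP)(P/Q) ≈ -0.284.
|ε| = 0.28 < 1.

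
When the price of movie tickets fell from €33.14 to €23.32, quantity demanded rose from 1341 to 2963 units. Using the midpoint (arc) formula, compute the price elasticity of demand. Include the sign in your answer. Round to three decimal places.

ΔQ = 2963 − 1341 = 1622; ΔP = 23.32 − 33.14 = -9.82.
Midpoints: P̄ = 28.23, Q̄ = 2152.0.
ε = (ΔQ/ΔP)(P̄/Q̄) = (1622/-9.82)(28.23/2152.0).

-2.167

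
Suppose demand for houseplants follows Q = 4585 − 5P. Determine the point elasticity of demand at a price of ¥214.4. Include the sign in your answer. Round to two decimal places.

At P = 214.4, Q = 3513.
dQ/dP = −5.
ε = (dQ/dP)(P/Q) = (-5)(214.4/3513).

-0.31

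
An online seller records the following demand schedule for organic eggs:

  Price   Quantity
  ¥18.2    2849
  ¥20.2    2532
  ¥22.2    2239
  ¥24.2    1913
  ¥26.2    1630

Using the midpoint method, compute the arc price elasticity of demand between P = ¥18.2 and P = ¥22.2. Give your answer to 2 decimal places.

-1.21

At P = 18.2, Q = 2849; at P = 22.2, Q = 2239.
ΔQ = -610, ΔP = 4.0. Midpoints: P̄ = 20.20, Q̄ = 2544.0.
ε = (ΔQ/ΔP)(P̄/Q̄) = (-610/4.0)(20.20/2544.0).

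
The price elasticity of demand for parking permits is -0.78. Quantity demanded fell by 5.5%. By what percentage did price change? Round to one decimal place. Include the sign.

7.1%

%ΔP ≈ %ΔQ / ε = (-5.5%)/(-0.78) = 7.05%.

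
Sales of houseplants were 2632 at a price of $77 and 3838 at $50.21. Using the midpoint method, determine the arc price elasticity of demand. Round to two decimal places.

-0.89

ΔQ = 3838 − 2632 = 1206; ΔP = 50.21 − 77 = -26.79.
Midpoints: P̄ = 63.61, Q̄ = 3235.0.
ε = (ΔQ/ΔP)(P̄/Q̄) = (1206/-26.79)(63.61/3235.0).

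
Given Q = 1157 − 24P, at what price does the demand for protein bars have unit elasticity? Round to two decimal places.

For linear demand Q = a − bP, ε = −bP/(a − bP). |ε| = 1 when bP = a − bP, i.e. P = a/(2b).
P = 1157/(2·24) = 1157/48 = 24.1042.

24.10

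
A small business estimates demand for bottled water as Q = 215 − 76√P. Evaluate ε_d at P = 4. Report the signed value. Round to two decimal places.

At P = 4, Q = 63.
dQ/dP = −76/(2√P) = -19.
ε = (dQ/dP)(P/Q) = (-19)(4/63).
|ε| > 1, so demand is elastic at this price.

-1.21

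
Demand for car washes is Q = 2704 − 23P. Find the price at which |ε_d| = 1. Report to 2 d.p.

For linear demand Q = a − bP, ε = −bP/(a − bP). |ε| = 1 when bP = a − bP, i.e. P = a/(2b).
P = 2704/(2·23) = 2704/46 = 58.7826.

58.78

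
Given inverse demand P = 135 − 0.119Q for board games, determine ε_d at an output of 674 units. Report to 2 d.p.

At Q = 674, P = 135 − 0.119(674) = 54.79.
dP/dQ = −0.119, so dQ/dP = 1/(−0.119) = -8.403.
ε = (dQ/dP)(P/Q) = (-8.403)(54.79/674).

-0.68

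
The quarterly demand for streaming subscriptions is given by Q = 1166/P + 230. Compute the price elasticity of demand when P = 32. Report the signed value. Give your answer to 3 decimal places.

At P = 32, Q = 266.438.
dQ/dP = −1166/P² = -1.139.
ε = (dQ/dP)(P/Q) = (-1.139)(32/266.438).

-0.137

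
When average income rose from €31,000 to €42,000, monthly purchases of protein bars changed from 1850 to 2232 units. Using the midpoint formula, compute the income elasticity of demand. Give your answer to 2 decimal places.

ΔQ = 382, ΔI = 11000. Midpoints: Ī = 36,500, Q̄ = 2041.0.
ε_I = (ΔQ/ΔI)(Ī/Q̄) = (382/11000)(36500/2041.0).
ε_I > 0, so the good is normal.

0.62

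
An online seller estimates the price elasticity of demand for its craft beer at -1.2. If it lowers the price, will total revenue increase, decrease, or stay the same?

|ε| = 1.20 > 1, so demand is elastic. A price cut therefore raises total revenue.

increase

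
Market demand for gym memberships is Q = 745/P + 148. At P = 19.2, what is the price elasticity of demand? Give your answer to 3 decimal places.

At P = 19.2, Q = 186.802.
dQ/dP = −745/P² = -2.021.
ε = (dQ/dP)(P/Q) = (-2.021)(19.2/186.802).

-0.208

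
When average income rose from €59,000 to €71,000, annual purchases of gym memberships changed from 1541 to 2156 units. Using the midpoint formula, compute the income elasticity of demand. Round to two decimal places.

ΔQ = 615, ΔI = 12000. Midpoints: Ī = 65,000, Q̄ = 1848.5.
ε_I = (ΔQ/ΔI)(Ī/Q̄) = (615/12000)(65000/1848.5).
ε_I > 0, so the good is normal.

1.80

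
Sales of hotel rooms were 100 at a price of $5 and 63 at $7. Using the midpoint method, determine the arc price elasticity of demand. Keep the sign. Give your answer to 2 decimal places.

ΔQ = 63 − 100 = -37; ΔP = 7 − 5 = 2.
Midpoints: P̄ = 6.00, Q̄ = 81.5.
ε = (ΔQ/ΔP)(P̄/Q̄) = (-37/2)(6.00/81.5).

-1.36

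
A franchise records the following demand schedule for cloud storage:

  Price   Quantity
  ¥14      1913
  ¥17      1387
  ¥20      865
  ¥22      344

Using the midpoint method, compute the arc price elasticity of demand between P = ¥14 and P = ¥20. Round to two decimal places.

At P = 14, Q = 1913; at P = 20, Q = 865.
ΔQ = -1048, ΔP = 6. Midpoints: P̄ = 17.00, Q̄ = 1389.0.
ε = (ΔQ/ΔP)(P̄/Q̄) = (-1048/6)(17.00/1389.0).

-2.14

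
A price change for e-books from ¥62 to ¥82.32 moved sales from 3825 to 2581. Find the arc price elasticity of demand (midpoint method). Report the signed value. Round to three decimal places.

ΔQ = 2581 − 3825 = -1244; ΔP = 82.32 − 62 = 20.32.
Midpoints: P̄ = 72.16, Q̄ = 3203.0.
ε = (ΔQ/ΔP)(P̄/Q̄) = (-1244/20.32)(72.16/3203.0).

-1.379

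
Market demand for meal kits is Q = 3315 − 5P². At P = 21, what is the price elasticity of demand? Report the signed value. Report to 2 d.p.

At P = 21, Q = 1110.
dQ/dP = −10P = -210.
ε = (dQ/dP)(P/Q) = (-210)(21/1110).
|ε| > 1, so demand is elastic at this price.

-3.97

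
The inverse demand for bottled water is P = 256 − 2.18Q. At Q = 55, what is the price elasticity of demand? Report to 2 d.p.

At Q = 55, P = 256 − 2.18(55) = 136.10.
dP/dQ = −2.18, so dQ/dP = 1/(−2.18) = -0.459.
ε = (dQ/dP)(P/Q) = (-0.459)(136.10/55).

-1.14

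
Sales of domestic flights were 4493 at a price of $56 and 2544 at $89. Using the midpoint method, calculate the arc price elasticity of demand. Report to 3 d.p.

ΔQ = 2544 − 4493 = -1949; ΔP = 89 − 56 = 33.
Midpoints: P̄ = 72.50, Q̄ = 3518.5.
ε = (ΔQ/ΔP)(P̄/Q̄) = (-1949/33)(72.50/3518.5).

-1.217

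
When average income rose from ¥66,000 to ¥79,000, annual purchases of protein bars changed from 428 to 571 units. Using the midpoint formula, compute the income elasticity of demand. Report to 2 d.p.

1.60

ΔQ = 143, ΔI = 13000. Midpoints: Ī = 72,500, Q̄ = 499.5.
ε_I = (ΔQ/ΔI)(Ī/Q̄) = (143/13000)(72500/499.5).
ε_I > 0, so the good is normal.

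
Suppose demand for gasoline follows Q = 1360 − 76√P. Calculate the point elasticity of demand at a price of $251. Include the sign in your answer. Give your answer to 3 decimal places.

-3.861

At P = 251, Q = 155.934.
dQ/dP = −76/(2√P) = -2.399.
ε = (dQ/dP)(P/Q) = (-2.399)(251/155.934).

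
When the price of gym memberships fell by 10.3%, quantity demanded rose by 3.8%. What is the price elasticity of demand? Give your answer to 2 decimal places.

ε = %ΔQ / %ΔP = (3.8)/(-10.3) = -0.369.

-0.37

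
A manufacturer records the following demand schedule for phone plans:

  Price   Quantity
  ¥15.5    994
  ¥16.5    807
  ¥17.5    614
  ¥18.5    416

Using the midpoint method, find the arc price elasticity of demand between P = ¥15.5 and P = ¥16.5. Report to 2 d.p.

-3.32

At P = 15.5, Q = 994; at P = 16.5, Q = 807.
ΔQ = -187, ΔP = 1.0. Midpoints: P̄ = 16.00, Q̄ = 900.5.
ε = (ΔQ/ΔP)(P̄/Q̄) = (-187/1.0)(16.00/900.5).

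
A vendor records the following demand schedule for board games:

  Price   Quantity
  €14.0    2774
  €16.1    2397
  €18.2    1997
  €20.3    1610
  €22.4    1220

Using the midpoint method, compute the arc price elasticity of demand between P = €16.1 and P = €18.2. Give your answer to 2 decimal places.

-1.49

At P = 16.1, Q = 2397; at P = 18.2, Q = 1997.
ΔQ = -400, ΔP = 2.1. Midpoints: P̄ = 17.15, Q̄ = 2197.0.
ε = (ΔQ/ΔP)(P̄/Q̄) = (-400/2.1)(17.15/2197.0).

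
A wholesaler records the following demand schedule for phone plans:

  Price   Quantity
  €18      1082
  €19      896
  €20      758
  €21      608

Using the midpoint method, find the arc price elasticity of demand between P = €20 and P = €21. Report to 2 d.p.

-4.50

At P = 20, Q = 758; at P = 21, Q = 608.
ΔQ = -150, ΔP = 1. Midpoints: P̄ = 20.50, Q̄ = 683.0.
ε = (ΔQ/ΔP)(P̄/Q̄) = (-150/1)(20.50/683.0).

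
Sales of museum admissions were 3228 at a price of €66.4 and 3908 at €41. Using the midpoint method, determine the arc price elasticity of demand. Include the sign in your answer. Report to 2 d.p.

-0.40

ΔQ = 3908 − 3228 = 680; ΔP = 41 − 66.4 = -25.4.
Midpoints: P̄ = 53.70, Q̄ = 3568.0.
ε = (ΔQ/ΔP)(P̄/Q̄) = (680/-25.4)(53.70/3568.0).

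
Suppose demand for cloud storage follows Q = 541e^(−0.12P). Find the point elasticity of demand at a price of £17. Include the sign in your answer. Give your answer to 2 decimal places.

At P = 17, Q = 70.346.
dQ/dP = −0.12·541e^(−0.12P) = −0.12Q = -8.441.
ε = (dQ/dP)(P/Q) = (-8.441)(17/70.346).
|ε| > 1, so demand is elastic at this price.

-2.04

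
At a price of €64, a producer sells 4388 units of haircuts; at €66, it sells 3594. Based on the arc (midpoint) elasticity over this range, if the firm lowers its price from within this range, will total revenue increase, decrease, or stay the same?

increase

Arc ε = (-794/2)(65.00/3991.0) ≈ -6.466.
|ε| = 6.47 > 1, so demand is elastic. A price cut therefore raises total revenue.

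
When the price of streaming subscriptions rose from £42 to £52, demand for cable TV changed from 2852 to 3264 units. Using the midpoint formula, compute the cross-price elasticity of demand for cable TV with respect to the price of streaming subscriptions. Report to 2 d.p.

ΔQ_x = 3264 − 2852 = 412; ΔP_y = 52 − 42 = 10.
Midpoints: P̄_y = 47.00, Q̄_x = 3058.0.
ε_xy = (ΔQ_x/ΔP_y)(P̄_y/Q̄_x) = (412/10)(47.00/3058.0).
ε_xy > 0, so the goods are substitutes.

0.63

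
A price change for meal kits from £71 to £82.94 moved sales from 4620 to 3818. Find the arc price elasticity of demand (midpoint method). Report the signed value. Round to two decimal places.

ΔQ = 3818 − 4620 = -802; ΔP = 82.94 − 71 = 11.94.
Midpoints: P̄ = 76.97, Q̄ = 4219.0.
ε = (ΔQ/ΔP)(P̄/Q̄) = (-802/11.94)(76.97/4219.0).

-1.23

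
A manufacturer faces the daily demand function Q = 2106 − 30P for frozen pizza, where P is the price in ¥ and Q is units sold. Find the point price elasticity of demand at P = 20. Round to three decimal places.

-0.398

At P = 20, Q = 1506.
dQ/dP = −30.
ε = (dQ/dP)(P/Q) = (-30)(20/1506).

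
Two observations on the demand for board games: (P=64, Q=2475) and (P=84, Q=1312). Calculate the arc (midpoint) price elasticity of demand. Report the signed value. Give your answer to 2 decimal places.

ΔQ = 1312 − 2475 = -1163; ΔP = 84 − 64 = 20.
Midpoints: P̄ = 74.00, Q̄ = 1893.5.
ε = (ΔQ/ΔP)(P̄/Q̄) = (-1163/20)(74.00/1893.5).

-2.27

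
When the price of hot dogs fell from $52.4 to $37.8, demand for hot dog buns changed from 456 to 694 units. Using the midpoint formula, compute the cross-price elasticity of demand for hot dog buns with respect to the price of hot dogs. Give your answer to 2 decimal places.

ΔQ_x = 694 − 456 = 238; ΔP_y = 37.8 − 52.4 = -14.6.
Midpoints: P̄_y = 45.10, Q̄_x = 575.0.
ε_xy = (ΔQ_x/ΔP_y)(P̄_y/Q̄_x) = (238/-14.6)(45.10/575.0).

-1.28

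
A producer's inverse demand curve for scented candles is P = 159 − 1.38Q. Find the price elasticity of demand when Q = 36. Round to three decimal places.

-2.200

At Q = 36, P = 159 − 1.38(36) = 109.32.
dP/dQ = −1.38, so dQ/dP = 1/(−1.38) = -0.725.
ε = (dQ/dP)(P/Q) = (-0.725)(109.32/36).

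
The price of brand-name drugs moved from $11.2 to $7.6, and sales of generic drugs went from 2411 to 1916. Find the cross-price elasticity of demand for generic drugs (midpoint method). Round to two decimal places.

0.60

ΔQ_x = 1916 − 2411 = -495; ΔP_y = 7.6 − 11.2 = -3.6.
Midpoints: P̄_y = 9.40, Q̄_x = 2163.5.
ε_xy = (ΔQ_x/ΔP_y)(P̄_y/Q̄_x) = (-495/-3.6)(9.40/2163.5).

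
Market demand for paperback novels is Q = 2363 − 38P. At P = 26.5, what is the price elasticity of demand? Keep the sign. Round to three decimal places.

-0.743

At P = 26.5, Q = 1356.
dQ/dP = −38.
ε = (dQ/dP)(P/Q) = (-38)(26.5/1356).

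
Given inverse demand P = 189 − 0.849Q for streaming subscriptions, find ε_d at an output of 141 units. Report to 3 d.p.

At Q = 141, P = 189 − 0.849(141) = 69.29.
dP/dQ = −0.849, so dQ/dP = 1/(−0.849) = -1.178.
ε = (dQ/dP)(P/Q) = (-1.178)(69.29/141).

-0.579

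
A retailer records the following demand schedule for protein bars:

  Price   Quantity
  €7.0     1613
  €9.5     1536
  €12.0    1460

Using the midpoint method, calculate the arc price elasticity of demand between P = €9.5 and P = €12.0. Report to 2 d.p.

At P = 9.5, Q = 1536; at P = 12.0, Q = 1460.
ΔQ = -76, ΔP = 2.5. Midpoints: P̄ = 10.75, Q̄ = 1498.0.
ε = (ΔQ/ΔP)(P̄/Q̄) = (-76/2.5)(10.75/1498.0).

-0.22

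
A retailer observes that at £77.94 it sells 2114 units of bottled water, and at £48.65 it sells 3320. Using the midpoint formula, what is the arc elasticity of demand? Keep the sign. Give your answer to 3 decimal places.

-0.959

ΔQ = 3320 − 2114 = 1206; ΔP = 48.65 − 77.94 = -29.29.
Midpoints: P̄ = 63.30, Q̄ = 2717.0.
ε = (ΔQ/ΔP)(P̄/Q̄) = (1206/-29.29)(63.30/2717.0).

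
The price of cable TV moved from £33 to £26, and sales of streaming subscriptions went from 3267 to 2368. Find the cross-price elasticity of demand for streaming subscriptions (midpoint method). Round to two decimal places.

1.34

ΔQ_x = 2368 − 3267 = -899; ΔP_y = 26 − 33 = -7.
Midpoints: P̄_y = 29.50, Q̄_x = 2817.5.
ε_xy = (ΔQ_x/ΔP_y)(P̄_y/Q̄_x) = (-899/-7)(29.50/2817.5).
ε_xy > 0, so the goods are substitutes.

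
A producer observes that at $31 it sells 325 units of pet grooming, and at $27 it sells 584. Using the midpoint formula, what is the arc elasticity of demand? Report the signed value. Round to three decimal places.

ΔQ = 584 − 325 = 259; ΔP = 27 − 31 = -4.
Midpoints: P̄ = 29.00, Q̄ = 454.5.
ε = (ΔQ/ΔP)(P̄/Q̄) = (259/-4)(29.00/454.5).

-4.131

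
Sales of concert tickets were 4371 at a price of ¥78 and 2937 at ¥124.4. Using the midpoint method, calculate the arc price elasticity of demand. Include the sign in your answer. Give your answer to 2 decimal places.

-0.86

ΔQ = 2937 − 4371 = -1434; ΔP = 124.4 − 78 = 46.4.
Midpoints: P̄ = 101.20, Q̄ = 3654.0.
ε = (ΔQ/ΔP)(P̄/Q̄) = (-1434/46.4)(101.20/3654.0).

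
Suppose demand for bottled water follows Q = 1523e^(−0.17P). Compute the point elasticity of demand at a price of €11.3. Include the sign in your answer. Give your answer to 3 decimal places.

-1.921

At P = 11.3, Q = 223.059.
dQ/dP = −0.17·1523e^(−0.17P) = −0.17Q = -37.920.
ε = (dQ/dP)(P/Q) = (-37.920)(11.3/223.059).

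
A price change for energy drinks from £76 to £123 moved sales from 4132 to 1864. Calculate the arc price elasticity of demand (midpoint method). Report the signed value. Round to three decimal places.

ΔQ = 1864 − 4132 = -2268; ΔP = 123 − 76 = 47.
Midpoints: P̄ = 99.50, Q̄ = 2998.0.
ε = (ΔQ/ΔP)(P̄/Q̄) = (-2268/47)(99.50/2998.0).

-1.602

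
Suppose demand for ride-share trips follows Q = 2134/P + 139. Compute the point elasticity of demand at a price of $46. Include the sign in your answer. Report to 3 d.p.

-0.250

At P = 46, Q = 185.391.
dQ/dP = −2134/P² = -1.009.
ε = (dQ/dP)(P/Q) = (-1.009)(46/185.391).
|ε| < 1, so demand is inelastic at this price.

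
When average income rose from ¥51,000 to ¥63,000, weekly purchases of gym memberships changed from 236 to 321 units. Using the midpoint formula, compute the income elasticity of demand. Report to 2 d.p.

ΔQ = 85, ΔI = 12000. Midpoints: Ī = 57,000, Q̄ = 278.5.
ε_I = (ΔQ/ΔI)(Ī/Q̄) = (85/12000)(57000/278.5).

1.45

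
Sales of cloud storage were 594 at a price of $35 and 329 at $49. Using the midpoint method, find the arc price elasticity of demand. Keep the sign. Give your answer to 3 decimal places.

ΔQ = 329 − 594 = -265; ΔP = 49 − 35 = 14.
Midpoints: P̄ = 42.00, Q̄ = 461.5.
ε = (ΔQ/ΔP)(P̄/Q̄) = (-265/14)(42.00/461.5).

-1.723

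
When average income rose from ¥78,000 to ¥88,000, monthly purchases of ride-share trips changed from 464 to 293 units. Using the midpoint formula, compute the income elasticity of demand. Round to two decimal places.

-3.75

ΔQ = -171, ΔI = 10000. Midpoints: Ī = 83,000, Q̄ = 378.5.
ε_I = (ΔQ/ΔI)(Ī/Q̄) = (-171/10000)(83000/378.5).
ε_I < 0, so the good is inferior.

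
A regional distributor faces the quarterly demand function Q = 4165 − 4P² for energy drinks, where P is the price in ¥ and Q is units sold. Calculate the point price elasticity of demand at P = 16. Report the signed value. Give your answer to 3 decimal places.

-0.652

At P = 16, Q = 3141.
dQ/dP = −8P = -128.
ε = (dQ/dP)(P/Q) = (-128)(16/3141).
|ε| < 1, so demand is inelastic at this price.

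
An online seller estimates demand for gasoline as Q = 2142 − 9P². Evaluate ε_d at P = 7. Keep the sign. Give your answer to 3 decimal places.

At P = 7, Q = 1701.
dQ/dP = −18P = -126.
ε = (dQ/dP)(P/Q) = (-126)(7/1701).
|ε| < 1, so demand is inelastic at this price.

-0.519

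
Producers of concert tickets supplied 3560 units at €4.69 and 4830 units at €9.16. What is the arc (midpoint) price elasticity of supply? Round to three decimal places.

0.469

ΔQ = 4830 − 3560 = 1270; ΔP = 9.16 − 4.69 = 4.47.
Midpoints: P̄ = 6.93, Q̄ = 4195.0.
ε_s = (ΔQ/ΔP)(P̄/Q̄) = (1270/4.47)(6.93/4195.0).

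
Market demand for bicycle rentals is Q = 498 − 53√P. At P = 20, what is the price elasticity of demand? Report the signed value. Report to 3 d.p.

-0.454

At P = 20, Q = 260.977.
dQ/dP = −53/(2√P) = -5.926.
ε = (dQ/dP)(P/Q) = (-5.926)(20/260.977).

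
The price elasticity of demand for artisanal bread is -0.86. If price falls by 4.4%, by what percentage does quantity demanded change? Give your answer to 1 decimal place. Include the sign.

%ΔQ ≈ ε × %ΔP = (-0.86)(-4.4%) = 3.78%.

3.8%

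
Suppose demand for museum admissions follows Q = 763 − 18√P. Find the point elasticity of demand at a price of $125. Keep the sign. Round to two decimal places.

At P = 125, Q = 561.754.
dQ/dP = −18/(2√P) = -0.805.
ε = (dQ/dP)(P/Q) = (-0.805)(125/561.754).

-0.18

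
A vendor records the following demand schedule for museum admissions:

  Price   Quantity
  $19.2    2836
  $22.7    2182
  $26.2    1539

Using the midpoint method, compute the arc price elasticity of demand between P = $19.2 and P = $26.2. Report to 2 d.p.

At P = 19.2, Q = 2836; at P = 26.2, Q = 1539.
ΔQ = -1297, ΔP = 7.0. Midpoints: P̄ = 22.70, Q̄ = 2187.5.
ε = (ΔQ/ΔP)(P̄/Q̄) = (-1297/7.0)(22.70/2187.5).

-1.92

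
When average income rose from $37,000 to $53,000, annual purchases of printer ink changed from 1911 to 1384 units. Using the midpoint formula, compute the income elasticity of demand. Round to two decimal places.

-0.90

ΔQ = -527, ΔI = 16000. Midpoints: Ī = 45,000, Q̄ = 1647.5.
ε_I = (ΔQ/ΔI)(Ī/Q̄) = (-527/16000)(45000/1647.5).
ε_I < 0, so the good is inferior.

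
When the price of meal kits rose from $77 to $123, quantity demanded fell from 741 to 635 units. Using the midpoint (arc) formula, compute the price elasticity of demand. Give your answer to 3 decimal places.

-0.335

ΔQ = 635 − 741 = -106; ΔP = 123 − 77 = 46.
Midpoints: P̄ = 100.00, Q̄ = 688.0.
ε = (ΔQ/ΔP)(P̄/Q̄) = (-106/46)(100.00/688.0).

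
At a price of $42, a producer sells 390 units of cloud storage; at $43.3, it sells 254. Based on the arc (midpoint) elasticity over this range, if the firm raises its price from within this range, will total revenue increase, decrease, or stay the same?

decrease

Arc ε = (-136/1.3)(42.65/322.0) ≈ -13.857.
|ε| = 13.86 > 1, so demand is elastic. A price rise therefore reduces total revenue.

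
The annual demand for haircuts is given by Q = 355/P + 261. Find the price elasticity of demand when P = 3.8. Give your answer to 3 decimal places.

-0.264

At P = 3.8, Q = 354.421.
dQ/dP = −355/P² = -24.584.
ε = (dQ/dP)(P/Q) = (-24.584)(3.8/354.421).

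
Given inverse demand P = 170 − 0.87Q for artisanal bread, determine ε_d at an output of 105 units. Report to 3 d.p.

At Q = 105, P = 170 − 0.87(105) = 78.65.
dP/dQ = −0.87, so dQ/dP = 1/(−0.87) = -1.149.
ε = (dQ/dP)(P/Q) = (-1.149)(78.65/105).

-0.861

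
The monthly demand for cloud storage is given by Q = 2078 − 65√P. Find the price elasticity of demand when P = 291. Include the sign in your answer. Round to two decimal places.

-0.57

At P = 291, Q = 969.183.
dQ/dP = −65/(2√P) = -1.905.
ε = (dQ/dP)(P/Q) = (-1.905)(291/969.183).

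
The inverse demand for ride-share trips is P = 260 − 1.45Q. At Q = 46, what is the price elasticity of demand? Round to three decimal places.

-2.898

At Q = 46, P = 260 − 1.45(46) = 193.30.
dP/dQ = −1.45, so dQ/dP = 1/(−1.45) = -0.690.
ε = (dQ/dP)(P/Q) = (-0.690)(193.30/46).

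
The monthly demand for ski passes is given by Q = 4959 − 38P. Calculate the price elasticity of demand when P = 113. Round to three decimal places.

At P = 113, Q = 665.
dQ/dP = −38.
ε = (dQ/dP)(P/Q) = (-38)(113/665).
|ε| > 1, so demand is elastic at this price.

-6.457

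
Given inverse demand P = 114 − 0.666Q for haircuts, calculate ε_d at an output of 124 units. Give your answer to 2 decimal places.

At Q = 124, P = 114 − 0.666(124) = 31.42.
dP/dQ = −0.666, so dQ/dP = 1/(−0.666) = -1.502.
ε = (dQ/dP)(P/Q) = (-1.502)(31.42/124).

-0.38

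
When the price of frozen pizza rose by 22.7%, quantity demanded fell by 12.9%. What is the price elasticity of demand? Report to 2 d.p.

-0.57

ε = %ΔQ / %ΔP = (-12.9)/(22.7) = -0.568.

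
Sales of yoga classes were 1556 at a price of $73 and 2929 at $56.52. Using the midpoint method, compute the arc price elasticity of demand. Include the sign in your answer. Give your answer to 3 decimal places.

-2.406

ΔQ = 2929 − 1556 = 1373; ΔP = 56.52 − 73 = -16.48.
Midpoints: P̄ = 64.76, Q̄ = 2242.5.
ε = (ΔQ/ΔP)(P̄/Q̄) = (1373/-16.48)(64.76/2242.5).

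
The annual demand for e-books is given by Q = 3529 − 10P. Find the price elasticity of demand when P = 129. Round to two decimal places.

-0.58

At P = 129, Q = 2239.
dQ/dP = −10.
ε = (dQ/dP)(P/Q) = (-10)(129/2239).
|ε| < 1, so demand is inelastic at this price.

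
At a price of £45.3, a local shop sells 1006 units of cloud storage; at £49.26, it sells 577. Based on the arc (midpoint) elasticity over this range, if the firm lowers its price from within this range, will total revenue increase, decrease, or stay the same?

Arc ε = (-429/3.96)(47.28/791.5) ≈ -6.471.
|ε| = 6.47 > 1, so demand is elastic. A price cut therefore raises total revenue.

increase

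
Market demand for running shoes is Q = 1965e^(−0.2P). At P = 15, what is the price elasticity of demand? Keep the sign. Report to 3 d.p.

-3.000

At P = 15, Q = 97.832.
dQ/dP = −0.2·1965e^(−0.2P) = −0.2Q = -19.566.
ε = (dQ/dP)(P/Q) = (-19.566)(15/97.832).
|ε| > 1, so demand is elastic at this price.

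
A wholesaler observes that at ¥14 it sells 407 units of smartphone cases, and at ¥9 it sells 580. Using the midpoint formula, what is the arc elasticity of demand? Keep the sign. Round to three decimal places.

ΔQ = 580 − 407 = 173; ΔP = 9 − 14 = -5.
Midpoints: P̄ = 11.50, Q̄ = 493.5.
ε = (ΔQ/ΔP)(P̄/Q̄) = (173/-5)(11.50/493.5).

-0.806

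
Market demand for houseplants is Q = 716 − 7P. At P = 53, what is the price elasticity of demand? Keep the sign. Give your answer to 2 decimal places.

-1.08

At P = 53, Q = 345.
dQ/dP = −7.
ε = (dQ/dP)(P/Q) = (-7)(53/345).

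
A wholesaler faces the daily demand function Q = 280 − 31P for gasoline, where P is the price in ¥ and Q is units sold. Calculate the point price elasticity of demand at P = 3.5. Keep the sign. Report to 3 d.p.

-0.633

At P = 3.5, Q = 171.500.
dQ/dP = −31.
ε = (dQ/dP)(P/Q) = (-31)(3.5/171.500).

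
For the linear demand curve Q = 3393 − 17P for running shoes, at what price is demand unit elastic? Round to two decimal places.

99.79

For linear demand Q = a − bP, ε = −bP/(a − bP). |ε| = 1 when bP = a − bP, i.e. P = a/(2b).
P = 3393/(2·17) = 3393/34 = 99.7941.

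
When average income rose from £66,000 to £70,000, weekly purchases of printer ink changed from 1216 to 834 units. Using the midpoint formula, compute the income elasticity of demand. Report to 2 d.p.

ΔQ = -382, ΔI = 4000. Midpoints: Ī = 68,000, Q̄ = 1025.0.
ε_I = (ΔQ/ΔI)(Ī/Q̄) = (-382/4000)(68000/1025.0).

-6.34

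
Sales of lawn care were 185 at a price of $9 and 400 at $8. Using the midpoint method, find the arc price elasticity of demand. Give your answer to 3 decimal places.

ΔQ = 400 − 185 = 215; ΔP = 8 − 9 = -1.
Midpoints: P̄ = 8.50, Q̄ = 292.5.
ε = (ΔQ/ΔP)(P̄/Q̄) = (215/-1)(8.50/292.5).

-6.248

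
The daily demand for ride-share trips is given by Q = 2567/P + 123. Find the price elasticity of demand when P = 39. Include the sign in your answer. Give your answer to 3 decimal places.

At P = 39, Q = 188.821.
dQ/dP = −2567/P² = -1.688.
ε = (dQ/dP)(P/Q) = (-1.688)(39/188.821).
|ε| < 1, so demand is inelastic at this price.

-0.349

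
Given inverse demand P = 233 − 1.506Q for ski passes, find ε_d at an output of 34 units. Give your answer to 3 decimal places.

-3.550

At Q = 34, P = 233 − 1.506(34) = 181.80.
dP/dQ = −1.506, so dQ/dP = 1/(−1.506) = -0.664.
ε = (dQ/dP)(P/Q) = (-0.664)(181.80/34).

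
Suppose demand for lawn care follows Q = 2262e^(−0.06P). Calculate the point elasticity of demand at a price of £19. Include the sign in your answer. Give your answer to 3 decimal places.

At P = 19, Q = 723.431.
dQ/dP = −0.06·2262e^(−0.06P) = −0.06Q = -43.406.
ε = (dQ/dP)(P/Q) = (-43.406)(19/723.431).
|ε| > 1, so demand is elastic at this price.

-1.140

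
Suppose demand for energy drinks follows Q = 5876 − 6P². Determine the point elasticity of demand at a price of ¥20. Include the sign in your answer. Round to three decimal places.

-1.381

At P = 20, Q = 3476.
dQ/dP = −12P = -240.
ε = (dQ/dP)(P/Q) = (-240)(20/3476).
|ε| > 1, so demand is elastic at this price.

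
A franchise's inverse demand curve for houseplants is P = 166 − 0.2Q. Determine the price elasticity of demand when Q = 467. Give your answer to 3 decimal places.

-0.777

At Q = 467, P = 166 − 0.2(467) = 72.60.
dP/dQ = −0.2, so dQ/dP = 1/(−0.2) = -5.000.
ε = (dQ/dP)(P/Q) = (-5.000)(72.60/467).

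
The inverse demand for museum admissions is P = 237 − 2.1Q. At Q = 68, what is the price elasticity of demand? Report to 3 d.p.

-0.660

At Q = 68, P = 237 − 2.1(68) = 94.20.
dP/dQ = −2.1, so dQ/dP = 1/(−2.1) = -0.476.
ε = (dQ/dP)(P/Q) = (-0.476)(94.20/68).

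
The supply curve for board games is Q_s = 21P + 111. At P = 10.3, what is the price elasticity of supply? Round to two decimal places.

At P = 10.3, Q_s = 327.30.
dQ_s/dP = 21.
ε_s = (dQ_s/dP)(P/Q_s) = (21)(10.3/327.30).

0.66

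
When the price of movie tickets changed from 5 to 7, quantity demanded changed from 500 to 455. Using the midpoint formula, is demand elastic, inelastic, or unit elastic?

Arc ε ≈ -0.283.
|ε| = 0.28 < 1.

inelastic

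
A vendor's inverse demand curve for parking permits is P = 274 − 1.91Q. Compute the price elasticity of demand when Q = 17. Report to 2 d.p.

At Q = 17, P = 274 − 1.91(17) = 241.53.
dP/dQ = −1.91, so dQ/dP = 1/(−1.91) = -0.524.
ε = (dQ/dP)(P/Q) = (-0.524)(241.53/17).

-7.44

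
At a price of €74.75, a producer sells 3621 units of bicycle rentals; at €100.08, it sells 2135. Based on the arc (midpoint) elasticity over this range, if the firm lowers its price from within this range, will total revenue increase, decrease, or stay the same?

increase

Arc ε = (-1486/25.33)(87.41/2878.0) ≈ -1.782.
|ε| = 1.78 > 1, so demand is elastic. A price cut therefore raises total revenue.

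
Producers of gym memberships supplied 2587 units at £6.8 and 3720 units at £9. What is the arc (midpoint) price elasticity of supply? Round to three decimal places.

1.290

ΔQ = 3720 − 2587 = 1133; ΔP = 9 − 6.8 = 2.2.
Midpoints: P̄ = 7.90, Q̄ = 3153.5.
ε_s = (ΔQ/ΔP)(P̄/Q̄) = (1133/2.2)(7.90/3153.5).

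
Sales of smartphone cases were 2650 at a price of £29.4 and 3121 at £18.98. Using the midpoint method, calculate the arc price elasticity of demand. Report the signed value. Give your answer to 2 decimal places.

-0.38

ΔQ = 3121 − 2650 = 471; ΔP = 18.98 − 29.4 = -10.42.
Midpoints: P̄ = 24.19, Q̄ = 2885.5.
ε = (ΔQ/ΔP)(P̄/Q̄) = (471/-10.42)(24.19/2885.5).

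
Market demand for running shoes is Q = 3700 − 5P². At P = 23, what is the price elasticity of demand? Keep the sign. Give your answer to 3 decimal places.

At P = 23, Q = 1055.
dQ/dP = −10P = -230.
ε = (dQ/dP)(P/Q) = (-230)(23/1055).

-5.014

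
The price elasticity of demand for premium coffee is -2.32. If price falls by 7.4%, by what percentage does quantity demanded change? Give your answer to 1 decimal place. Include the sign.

17.2%

%ΔQ ≈ ε × %ΔP = (-2.32)(-7.4%) = 17.17%.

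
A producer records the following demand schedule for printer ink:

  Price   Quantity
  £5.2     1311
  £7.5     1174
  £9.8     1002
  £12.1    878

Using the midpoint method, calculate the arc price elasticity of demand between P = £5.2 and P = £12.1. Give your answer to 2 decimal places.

At P = 5.2, Q = 1311; at P = 12.1, Q = 878.
ΔQ = -433, ΔP = 6.9. Midpoints: P̄ = 8.65, Q̄ = 1094.5.
ε = (ΔQ/ΔP)(P̄/Q̄) = (-433/6.9)(8.65/1094.5).

-0.50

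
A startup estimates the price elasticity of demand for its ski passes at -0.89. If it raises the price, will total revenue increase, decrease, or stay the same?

increase

|ε| = 0.89 < 1, so demand is inelastic. A price rise therefore raises total revenue.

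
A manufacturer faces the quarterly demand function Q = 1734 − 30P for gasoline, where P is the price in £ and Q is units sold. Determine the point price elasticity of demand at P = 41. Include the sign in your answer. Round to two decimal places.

-2.44

At P = 41, Q = 504.
dQ/dP = −30.
ε = (dQ/dP)(P/Q) = (-30)(41/504).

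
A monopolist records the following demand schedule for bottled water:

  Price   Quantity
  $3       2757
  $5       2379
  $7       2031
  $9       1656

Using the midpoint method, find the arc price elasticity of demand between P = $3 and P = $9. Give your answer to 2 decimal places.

At P = 3, Q = 2757; at P = 9, Q = 1656.
ΔQ = -1101, ΔP = 6. Midpoints: P̄ = 6.00, Q̄ = 2206.5.
ε = (ΔQ/ΔP)(P̄/Q̄) = (-1101/6)(6.00/2206.5).

-0.50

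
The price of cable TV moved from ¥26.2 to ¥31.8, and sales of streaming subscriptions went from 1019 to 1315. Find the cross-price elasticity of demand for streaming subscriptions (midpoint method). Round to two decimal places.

ΔQ_x = 1315 − 1019 = 296; ΔP_y = 31.8 − 26.2 = 5.6.
Midpoints: P̄_y = 29.00, Q̄_x = 1167.0.
ε_xy = (ΔQ_x/ΔP_y)(P̄_y/Q̄_x) = (296/5.6)(29.00/1167.0).

1.31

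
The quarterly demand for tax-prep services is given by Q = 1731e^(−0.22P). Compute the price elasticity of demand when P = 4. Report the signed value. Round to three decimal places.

At P = 4, Q = 717.989.
dQ/dP = −0.22·1731e^(−0.22P) = −0.22Q = -157.958.
ε = (dQ/dP)(P/Q) = (-157.958)(4/717.989).
|ε| < 1, so demand is inelastic at this price.

-0.880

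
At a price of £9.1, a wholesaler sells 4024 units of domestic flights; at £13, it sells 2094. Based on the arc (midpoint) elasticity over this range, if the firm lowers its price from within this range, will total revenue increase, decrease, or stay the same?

Arc ε = (-1930/3.9)(11.05/3059.0) ≈ -1.788.
|ε| = 1.79 > 1, so demand is elastic. A price cut therefore raises total revenue.

increase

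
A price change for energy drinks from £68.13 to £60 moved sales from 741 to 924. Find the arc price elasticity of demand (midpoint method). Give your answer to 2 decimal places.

-1.73

ΔQ = 924 − 741 = 183; ΔP = 60 − 68.13 = -8.13.
Midpoints: P̄ = 64.06, Q̄ = 832.5.
ε = (ΔQ/ΔP)(P̄/Q̄) = (183/-8.13)(64.06/832.5).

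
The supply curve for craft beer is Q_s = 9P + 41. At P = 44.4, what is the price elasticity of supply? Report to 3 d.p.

At P = 44.4, Q_s = 440.60.
dQ_s/dP = 9.
ε_s = (dQ_s/dP)(P/Q_s) = (9)(44.4/440.60).

0.907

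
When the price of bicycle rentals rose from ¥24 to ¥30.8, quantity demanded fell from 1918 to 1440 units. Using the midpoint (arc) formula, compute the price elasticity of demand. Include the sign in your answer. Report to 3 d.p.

-1.147

ΔQ = 1440 − 1918 = -478; ΔP = 30.8 − 24 = 6.8.
Midpoints: P̄ = 27.40, Q̄ = 1679.0.
ε = (ΔQ/ΔP)(P̄/Q̄) = (-478/6.8)(27.40/1679.0).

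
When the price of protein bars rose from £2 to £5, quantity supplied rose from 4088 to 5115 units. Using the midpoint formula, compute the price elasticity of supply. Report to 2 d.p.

0.26

ΔQ = 5115 − 4088 = 1027; ΔP = 5 − 2 = 3.
Midpoints: P̄ = 3.50, Q̄ = 4601.5.
ε_s = (ΔQ/ΔP)(P̄/Q̄) = (1027/3)(3.50/4601.5).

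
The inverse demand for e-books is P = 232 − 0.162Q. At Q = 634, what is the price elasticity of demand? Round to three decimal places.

At Q = 634, P = 232 − 0.162(634) = 129.29.
dP/dQ = −0.162, so dQ/dP = 1/(−0.162) = -6.173.
ε = (dQ/dP)(P/Q) = (-6.173)(129.29/634).

-1.259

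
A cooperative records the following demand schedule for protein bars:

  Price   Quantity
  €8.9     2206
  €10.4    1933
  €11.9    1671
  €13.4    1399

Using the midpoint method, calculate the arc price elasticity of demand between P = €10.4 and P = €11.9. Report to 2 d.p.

At P = 10.4, Q = 1933; at P = 11.9, Q = 1671.
ΔQ = -262, ΔP = 1.5. Midpoints: P̄ = 11.15, Q̄ = 1802.0.
ε = (ΔQ/ΔP)(P̄/Q̄) = (-262/1.5)(11.15/1802.0).

-1.08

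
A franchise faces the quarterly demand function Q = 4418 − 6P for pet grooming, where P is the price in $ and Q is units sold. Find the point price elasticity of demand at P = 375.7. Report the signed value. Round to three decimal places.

-1.042

At P = 375.7, Q = 2163.800.
dQ/dP = −6.
ε = (dQ/dP)(P/Q) = (-6)(375.7/2163.800).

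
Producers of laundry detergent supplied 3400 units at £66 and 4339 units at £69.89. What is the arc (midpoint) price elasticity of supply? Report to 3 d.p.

4.239

ΔQ = 4339 − 3400 = 939; ΔP = 69.89 − 66 = 3.89.
Midpoints: P̄ = 67.94, Q̄ = 3869.5.
ε_s = (ΔQ/ΔP)(P̄/Q̄) = (939/3.89)(67.94/3869.5).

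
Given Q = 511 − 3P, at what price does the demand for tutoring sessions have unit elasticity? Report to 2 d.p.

For linear demand Q = a − bP, ε = −bP/(a − bP). |ε| = 1 when bP = a − bP, i.e. P = a/(2b).
P = 511/(2·3) = 511/6 = 85.1667.

85.17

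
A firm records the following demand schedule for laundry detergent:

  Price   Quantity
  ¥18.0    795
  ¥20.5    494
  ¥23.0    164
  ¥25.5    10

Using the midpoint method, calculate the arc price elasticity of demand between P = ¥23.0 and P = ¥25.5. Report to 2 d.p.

-17.17

At P = 23.0, Q = 164; at P = 25.5, Q = 10.
ΔQ = -154, ΔP = 2.5. Midpoints: P̄ = 24.25, Q̄ = 87.0.
ε = (ΔQ/ΔP)(P̄/Q̄) = (-154/2.5)(24.25/87.0).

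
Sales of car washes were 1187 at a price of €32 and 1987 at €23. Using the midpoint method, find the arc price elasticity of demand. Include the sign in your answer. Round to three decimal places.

-1.540

ΔQ = 1987 − 1187 = 800; ΔP = 23 − 32 = -9.
Midpoints: P̄ = 27.50, Q̄ = 1587.0.
ε = (ΔQ/ΔP)(P̄/Q̄) = (800/-9)(27.50/1587.0).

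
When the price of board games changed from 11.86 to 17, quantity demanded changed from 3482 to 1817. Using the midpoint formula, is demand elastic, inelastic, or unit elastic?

elastic

Arc ε ≈ -1.764.
|ε| = 1.76 > 1.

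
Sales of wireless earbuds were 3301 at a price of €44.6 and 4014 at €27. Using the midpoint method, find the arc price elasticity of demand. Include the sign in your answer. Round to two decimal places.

-0.40

ΔQ = 4014 − 3301 = 713; ΔP = 27 − 44.6 = -17.6.
Midpoints: P̄ = 35.80, Q̄ = 3657.5.
ε = (ΔQ/ΔP)(P̄/Q̄) = (713/-17.6)(35.80/3657.5).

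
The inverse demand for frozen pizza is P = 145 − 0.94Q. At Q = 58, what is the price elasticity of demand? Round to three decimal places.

-1.660

At Q = 58, P = 145 − 0.94(58) = 90.48.
dP/dQ = −0.94, so dQ/dP = 1/(−0.94) = -1.064.
ε = (dQ/dP)(P/Q) = (-1.064)(90.48/58).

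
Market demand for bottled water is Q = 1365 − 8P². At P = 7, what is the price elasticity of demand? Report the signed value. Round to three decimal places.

At P = 7, Q = 973.
dQ/dP = −16P = -112.
ε = (dQ/dP)(P/Q) = (-112)(7/973).

-0.806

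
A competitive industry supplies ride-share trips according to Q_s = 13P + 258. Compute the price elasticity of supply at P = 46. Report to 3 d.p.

At P = 46, Q_s = 856.
dQ_s/dP = 13.
ε_s = (dQ_s/dP)(P/Q_s) = (13)(46/856).

0.699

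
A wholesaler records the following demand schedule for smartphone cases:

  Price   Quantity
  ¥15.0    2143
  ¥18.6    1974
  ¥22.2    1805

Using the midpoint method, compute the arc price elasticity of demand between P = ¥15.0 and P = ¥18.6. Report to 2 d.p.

At P = 15.0, Q = 2143; at P = 18.6, Q = 1974.
ΔQ = -169, ΔP = 3.6. Midpoints: P̄ = 16.80, Q̄ = 2058.5.
ε = (ΔQ/ΔP)(P̄/Q̄) = (-169/3.6)(16.80/2058.5).

-0.38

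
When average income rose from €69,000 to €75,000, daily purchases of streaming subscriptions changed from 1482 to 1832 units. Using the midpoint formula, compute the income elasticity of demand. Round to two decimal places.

ΔQ = 350, ΔI = 6000. Midpoints: Ī = 72,000, Q̄ = 1657.0.
ε_I = (ΔQ/ΔI)(Ī/Q̄) = (350/6000)(72000/1657.0).
ε_I > 0, so the good is normal.

2.53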